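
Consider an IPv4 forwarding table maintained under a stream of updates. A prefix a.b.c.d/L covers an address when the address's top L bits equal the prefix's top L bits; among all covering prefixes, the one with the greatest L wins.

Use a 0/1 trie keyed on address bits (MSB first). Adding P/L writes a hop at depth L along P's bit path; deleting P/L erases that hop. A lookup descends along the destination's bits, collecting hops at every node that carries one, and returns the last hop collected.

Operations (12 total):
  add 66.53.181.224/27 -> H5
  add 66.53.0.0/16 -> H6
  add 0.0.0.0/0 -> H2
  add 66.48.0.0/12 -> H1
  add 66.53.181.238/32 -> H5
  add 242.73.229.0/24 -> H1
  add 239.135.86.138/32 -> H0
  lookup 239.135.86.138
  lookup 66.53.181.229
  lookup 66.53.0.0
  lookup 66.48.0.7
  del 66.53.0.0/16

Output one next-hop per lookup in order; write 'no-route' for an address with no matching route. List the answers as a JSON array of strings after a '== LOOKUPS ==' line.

Process each operation:
  + 66.53.181.224/27 (H5) depth=27
  + 66.53.0.0/16 (H6) depth=16
  + 0.0.0.0/0 (H2) depth=0
  + 66.48.0.0/12 (H1) depth=12
  + 66.53.181.238/32 (H5) depth=32
  + 242.73.229.0/24 (H1) depth=24
  + 239.135.86.138/32 (H0) depth=32
  lookup 239.135.86.138: bits 11101111100001110101011010001010 walk d0:H2→d1:-→d2:-→d3:-→d4:-→d5:-→d6:-→d7:-→d8:-→d9:-→d10:-→d11:-→d12:-→d13:-→d14:-→d15:-→d16:-→d17:-→d18:-→d19:-→d20:-→d21:-→d22:-→d23:-→d24:-→d25:-→d26:-→d27:-→d28:-→d29:-→d30:-→d31:-→d32:H0 -> H0
  lookup 66.53.181.229: bits 0100001000110101101101011110 walk d0:H2→d1:-→d2:-→d3:-→d4:-→d5:-→d6:-→d7:-→d8:-→d9:-→d10:-→d11:-→d12:H1→d13:-→d14:-→d15:-→d16:H6→d17:-→d18:-→d19:-→d20:-→d21:-→d22:-→d23:-→d24:-→d25:-→d26:-→d27:H5→d28:- -> H5
  lookup 66.53.0.0: bits 0100001000110101 walk d0:H2→d1:-→d2:-→d3:-→d4:-→d5:-→d6:-→d7:-→d8:-→d9:-→d10:-→d11:-→d12:H1→d13:-→d14:-→d15:-→d16:H6 -> H6
  lookup 66.48.0.7: bits 0100001000110 walk d0:H2→d1:-→d2:-→d3:-→d4:-→d5:-→d6:-→d7:-→d8:-→d9:-→d10:-→d11:-→d12:H1→d13:- -> H1
  del 66.53.0.0/16 (clear depth 16)

== LOOKUPS ==
["H0","H5","H6","H1"]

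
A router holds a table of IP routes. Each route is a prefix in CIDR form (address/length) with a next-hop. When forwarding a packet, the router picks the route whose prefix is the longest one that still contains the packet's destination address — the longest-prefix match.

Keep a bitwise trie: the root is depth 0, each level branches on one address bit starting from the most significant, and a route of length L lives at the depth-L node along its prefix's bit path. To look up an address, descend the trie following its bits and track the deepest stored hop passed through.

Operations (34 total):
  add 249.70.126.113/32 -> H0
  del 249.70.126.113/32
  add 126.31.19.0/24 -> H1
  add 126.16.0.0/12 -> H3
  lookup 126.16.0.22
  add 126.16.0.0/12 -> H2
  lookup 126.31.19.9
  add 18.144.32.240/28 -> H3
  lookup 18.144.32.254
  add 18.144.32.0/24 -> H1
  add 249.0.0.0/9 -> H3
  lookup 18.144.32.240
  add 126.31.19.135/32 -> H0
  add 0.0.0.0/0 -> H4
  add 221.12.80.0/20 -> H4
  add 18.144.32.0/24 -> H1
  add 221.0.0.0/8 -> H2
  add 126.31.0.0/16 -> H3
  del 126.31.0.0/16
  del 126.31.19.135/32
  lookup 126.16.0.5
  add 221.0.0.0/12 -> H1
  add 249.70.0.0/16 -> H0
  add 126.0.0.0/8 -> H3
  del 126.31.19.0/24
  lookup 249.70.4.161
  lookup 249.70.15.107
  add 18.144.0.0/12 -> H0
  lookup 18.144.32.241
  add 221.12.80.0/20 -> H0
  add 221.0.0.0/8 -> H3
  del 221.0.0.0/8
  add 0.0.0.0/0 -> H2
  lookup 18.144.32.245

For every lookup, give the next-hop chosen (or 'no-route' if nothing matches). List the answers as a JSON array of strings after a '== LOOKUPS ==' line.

Apply in order:
  add 249.70.126.113/32 -> H0 at depth 32
  - 249.70.126.113/32 clear@32
  add 126.31.19.0/24 -> H1 at depth 24
  add 126.16.0.0/12 -> H3 at depth 12
  ? 126.16.0.22  path d0:-→d1:-→d2:-→d3:-→d4:-→d5:-→d6:-→d7:-→d8:-→d9:-→d10:-→d11:-→d12:H3  best=H3
  add 126.16.0.0/12 -> H2 at depth 12
  ? 126.31.19.9  path d0:-→d1:-→d2:-→d3:-→d4:-→d5:-→d6:-→d7:-→d8:-→d9:-→d10:-→d11:-→d12:H2→d13:-→d14:-→d15:-→d16:-→d17:-→d18:-→d19:-→d20:-→d21:-→d22:-→d23:-→d24:H1  best=H1
  add 18.144.32.240/28 -> H3 at depth 28
  ? 18.144.32.254  path d0:-→d1:-→d2:-→d3:-→d4:-→d5:-→d6:-→d7:-→d8:-→d9:-→d10:-→d11:-→d12:-→d13:-→d14:-→d15:-→d16:-→d17:-→d18:-→d19:-→d20:-→d21:-→d22:-→d23:-→d24:-→d25:-→d26:-→d27:-→d28:H3  best=H3
  add 18.144.32.0/24 -> H1 at depth 24
  add 249.0.0.0/9 -> H3 at depth 9
  ? 18.144.32.240  path d0:-→d1:-→d2:-→d3:-→d4:-→d5:-→d6:-→d7:-→d8:-→d9:-→d10:-→d11:-→d12:-→d13:-→d14:-→d15:-→d16:-→d17:-→d18:-→d19:-→d20:-→d21:-→d22:-→d23:-→d24:H1→d25:-→d26:-→d27:-→d28:H3  best=H3
  add 126.31.19.135/32 -> H0 at depth 32
  add 0.0.0.0/0 -> H4 at depth 0
  add 221.12.80.0/20 -> H4 at depth 20
  add 18.144.32.0/24 -> H1 at depth 24
  add 221.0.0.0/8 -> H2 at depth 8
  add 126.31.0.0/16 -> H3 at depth 16
  - 126.31.0.0/16 clear@16
  - 126.31.19.135/32 clear@32
  ? 126.16.0.5  path d0:H4→d1:-→d2:-→d3:-→d4:-→d5:-→d6:-→d7:-→d8:-→d9:-→d10:-→d11:-→d12:H2  best=H2
  add 221.0.0.0/12 -> H1 at depth 12
  add 249.70.0.0/16 -> H0 at depth 16
  add 126.0.0.0/8 -> H3 at depth 8
  - 126.31.19.0/24 clear@24
  ? 249.70.4.161  path d0:H4→d1:-→d2:-→d3:-→d4:-→d5:-→d6:-→d7:-→d8:-→d9:H3→d10:-→d11:-→d12:-→d13:-→d14:-→d15:-→d16:H0→d17:-  best=H0
  ? 249.70.15.107  path d0:H4→d1:-→d2:-→d3:-→d4:-→d5:-→d6:-→d7:-→d8:-→d9:H3→d10:-→d11:-→d12:-→d13:-→d14:-→d15:-→d16:H0→d17:-  best=H0
  add 18.144.0.0/12 -> H0 at depth 12
  ? 18.144.32.241  path d0:H4→d1:-→d2:-→d3:-→d4:-→d5:-→d6:-→d7:-→d8:-→d9:-→d10:-→d11:-→d12:H0→d13:-→d14:-→d15:-→d16:-→d17:-→d18:-→d19:-→d20:-→d21:-→d22:-→d23:-→d24:H1→d25:-→d26:-→d27:-→d28:H3  best=H3
  add 221.12.80.0/20 -> H0 at depth 20
  add 221.0.0.0/8 -> H3 at depth 8
  - 221.0.0.0/8 clear@8
  add 0.0.0.0/0 -> H2 at depth 0
  ? 18.144.32.245  path d0:H2→d1:-→d2:-→d3:-→d4:-→d5:-→d6:-→d7:-→d8:-→d9:-→d10:-→d11:-→d12:H0→d13:-→d14:-→d15:-→d16:-→d17:-→d18:-→d19:-→d20:-→d21:-→d22:-→d23:-→d24:H1→d25:-→d26:-→d27:-→d28:H3  best=H3

== LOOKUPS ==
["H3","H1","H3","H3","H2","H0","H0","H3","H3"]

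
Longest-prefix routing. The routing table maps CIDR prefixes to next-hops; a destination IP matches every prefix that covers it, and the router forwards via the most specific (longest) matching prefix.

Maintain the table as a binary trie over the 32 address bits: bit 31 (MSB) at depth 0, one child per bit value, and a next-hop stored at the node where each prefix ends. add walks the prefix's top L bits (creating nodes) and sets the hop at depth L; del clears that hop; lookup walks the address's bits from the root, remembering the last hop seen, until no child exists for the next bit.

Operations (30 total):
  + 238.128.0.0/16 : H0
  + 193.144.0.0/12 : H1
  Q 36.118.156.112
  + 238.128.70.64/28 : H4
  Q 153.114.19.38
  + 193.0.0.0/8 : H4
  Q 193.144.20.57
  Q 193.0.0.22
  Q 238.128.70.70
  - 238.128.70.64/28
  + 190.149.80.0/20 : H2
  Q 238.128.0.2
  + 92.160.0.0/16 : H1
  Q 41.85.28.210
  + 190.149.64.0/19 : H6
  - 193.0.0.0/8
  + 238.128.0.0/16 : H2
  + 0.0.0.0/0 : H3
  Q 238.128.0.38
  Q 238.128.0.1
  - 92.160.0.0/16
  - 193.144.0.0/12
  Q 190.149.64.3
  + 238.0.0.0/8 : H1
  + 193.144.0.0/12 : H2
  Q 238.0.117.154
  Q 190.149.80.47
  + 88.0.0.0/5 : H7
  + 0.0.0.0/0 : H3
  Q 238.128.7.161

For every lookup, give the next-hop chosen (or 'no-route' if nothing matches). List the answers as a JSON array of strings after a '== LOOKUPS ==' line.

Apply in order:
  add 238.128.0.0/16 -> H0 at depth 16
  add 193.144.0.0/12 -> H1 at depth 12
  Q 36.118.156.112: descend ε ; hops seen [∅] ; pick no-route
  add 238.128.70.64/28 -> H4 at depth 28
  Q 153.114.19.38: descend 1 ; hops seen [∅] ; pick no-route
  add 193.0.0.0/8 -> H4 at depth 8
  Q 193.144.20.57: descend 110000011001 ; hops seen [H4,H1] ; pick H1
  Q 193.0.0.22: descend 11000001 ; hops seen [H4] ; pick H4
  Q 238.128.70.70: descend 1110111010000000010001100100 ; hops seen [H0,H4] ; pick H4
  - 238.128.70.64/28 clear@28
  add 190.149.80.0/20 -> H2 at depth 20
  Q 238.128.0.2: descend 11101110100000000 ; hops seen [H0] ; pick H0
  add 92.160.0.0/16 -> H1 at depth 16
  Q 41.85.28.210: descend 0 ; hops seen [∅] ; pick no-route
  add 190.149.64.0/19 -> H6 at depth 19
  - 193.0.0.0/8 clear@8
  add 238.128.0.0/16 -> H2 at depth 16
  add 0.0.0.0/0 -> H3 at depth 0
  Q 238.128.0.38: descend 11101110100000000 ; hops seen [H3,H2] ; pick H2
  Q 238.128.0.1: descend 11101110100000000 ; hops seen [H3,H2] ; pick H2
  - 92.160.0.0/16 clear@16
  - 193.144.0.0/12 clear@12
  Q 190.149.64.3: descend 1011111010010101010 ; hops seen [H3,H6] ; pick H6
  add 238.0.0.0/8 -> H1 at depth 8
  add 193.144.0.0/12 -> H2 at depth 12
  Q 238.0.117.154: descend 11101110 ; hops seen [H3,H1] ; pick H1
  Q 190.149.80.47: descend 10111110100101010101 ; hops seen [H3,H6,H2] ; pick H2
  add 88.0.0.0/5 -> H7 at depth 5
  add 0.0.0.0/0 -> H3 at depth 0
  Q 238.128.7.161: descend 11101110100000000 ; hops seen [H3,H1,H2] ; pick H2

== LOOKUPS ==
["no-route","no-route","H1","H4","H4","H0","no-route","H2","H2","H6","H1","H2","H2"]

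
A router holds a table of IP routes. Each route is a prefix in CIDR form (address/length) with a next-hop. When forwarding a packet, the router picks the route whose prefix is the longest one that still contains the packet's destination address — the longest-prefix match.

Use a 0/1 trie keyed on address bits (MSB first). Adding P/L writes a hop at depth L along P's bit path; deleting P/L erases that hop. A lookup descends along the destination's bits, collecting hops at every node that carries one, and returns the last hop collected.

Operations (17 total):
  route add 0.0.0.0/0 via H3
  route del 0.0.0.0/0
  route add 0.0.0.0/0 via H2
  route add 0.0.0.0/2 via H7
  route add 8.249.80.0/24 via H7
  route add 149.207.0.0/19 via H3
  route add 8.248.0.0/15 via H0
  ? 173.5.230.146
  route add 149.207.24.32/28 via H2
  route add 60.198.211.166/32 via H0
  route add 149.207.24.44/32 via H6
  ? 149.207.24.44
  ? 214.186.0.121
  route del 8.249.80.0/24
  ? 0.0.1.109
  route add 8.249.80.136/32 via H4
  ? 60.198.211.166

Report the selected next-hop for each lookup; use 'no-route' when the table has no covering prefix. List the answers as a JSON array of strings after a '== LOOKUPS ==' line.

Process each operation:
  add 0.0.0.0/0 -> H3 at depth 0
  - 0.0.0.0/0 clear@0
  add 0.0.0.0/0 -> H2 at depth 0
  add 0.0.0.0/2 -> H7 at depth 2
  add 8.249.80.0/24 -> H7 at depth 24
  add 149.207.0.0/19 -> H3 at depth 19
  add 8.248.0.0/15 -> H0 at depth 15
  ? 173.5.230.146  path d0:H2→d1:-→d2:-  best=H2
  add 149.207.24.32/28 -> H2 at depth 28
  add 60.198.211.166/32 -> H0 at depth 32
  add 149.207.24.44/32 -> H6 at depth 32
  ? 149.207.24.44  path d0:H2→d1:-→d2:-→d3:-→d4:-→d5:-→d6:-→d7:-→d8:-→d9:-→d10:-→d11:-→d12:-→d13:-→d14:-→d15:-→d16:-→d17:-→d18:-→d19:H3→d20:-→d21:-→d22:-→d23:-→d24:-→d25:-→d26:-→d27:-→d28:H2→d29:-→d30:-→d31:-→d32:H6  best=H6
  ? 214.186.0.121  path d0:H2→d1:-  best=H2
  - 8.249.80.0/24 clear@24
  ? 0.0.1.109  path d0:H2→d1:-→d2:H7→d3:-→d4:-  best=H7
  add 8.249.80.136/32 -> H4 at depth 32
  ? 60.198.211.166  path d0:H2→d1:-→d2:H7→d3:-→d4:-→d5:-→d6:-→d7:-→d8:-→d9:-→d10:-→d11:-→d12:-→d13:-→d14:-→d15:-→d16:-→d17:-→d18:-→d19:-→d20:-→d21:-→d22:-→d23:-→d24:-→d25:-→d26:-→d27:-→d28:-→d29:-→d30:-→d31:-→d32:H0  best=H0

== LOOKUPS ==
["H2","H6","H2","H7","H0"]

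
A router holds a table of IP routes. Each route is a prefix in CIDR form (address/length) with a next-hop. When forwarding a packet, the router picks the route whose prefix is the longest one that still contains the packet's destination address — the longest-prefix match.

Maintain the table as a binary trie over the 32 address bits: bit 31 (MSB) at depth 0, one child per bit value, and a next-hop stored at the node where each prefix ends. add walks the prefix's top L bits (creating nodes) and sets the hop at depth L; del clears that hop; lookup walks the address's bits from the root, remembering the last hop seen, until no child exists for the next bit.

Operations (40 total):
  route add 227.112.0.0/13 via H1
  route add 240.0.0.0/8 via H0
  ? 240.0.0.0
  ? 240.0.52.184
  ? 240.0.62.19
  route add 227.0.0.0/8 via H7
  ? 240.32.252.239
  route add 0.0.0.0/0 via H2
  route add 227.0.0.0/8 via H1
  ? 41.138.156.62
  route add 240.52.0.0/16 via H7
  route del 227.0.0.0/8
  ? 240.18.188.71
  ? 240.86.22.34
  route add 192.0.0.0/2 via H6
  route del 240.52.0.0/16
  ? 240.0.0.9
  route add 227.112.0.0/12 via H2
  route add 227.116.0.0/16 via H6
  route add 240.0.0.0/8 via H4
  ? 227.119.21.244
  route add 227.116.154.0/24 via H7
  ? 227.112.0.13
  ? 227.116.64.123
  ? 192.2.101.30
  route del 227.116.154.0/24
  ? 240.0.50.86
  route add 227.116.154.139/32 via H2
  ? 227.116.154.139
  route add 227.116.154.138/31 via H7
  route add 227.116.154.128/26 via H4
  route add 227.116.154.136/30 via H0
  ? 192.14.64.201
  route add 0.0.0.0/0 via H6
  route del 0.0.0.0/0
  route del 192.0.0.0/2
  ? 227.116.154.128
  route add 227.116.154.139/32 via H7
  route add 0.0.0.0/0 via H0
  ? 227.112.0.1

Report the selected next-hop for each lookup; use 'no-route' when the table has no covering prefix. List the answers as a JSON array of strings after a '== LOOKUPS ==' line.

Trace:
  + 227.112.0.0/13 (H1) depth=13
  + 240.0.0.0/8 (H0) depth=8
  Q 240.0.0.0: descend 11110000 ; hops seen [H0] ; pick H0
  Q 240.0.52.184: descend 11110000 ; hops seen [H0] ; pick H0
  Q 240.0.62.19: descend 11110000 ; hops seen [H0] ; pick H0
  + 227.0.0.0/8 (H7) depth=8
  Q 240.32.252.239: descend 11110000 ; hops seen [H0] ; pick H0
  + 0.0.0.0/0 (H2) depth=0
  + 227.0.0.0/8 (H1) depth=8
  Q 41.138.156.62: descend ε ; hops seen [H2] ; pick H2
  + 240.52.0.0/16 (H7) depth=16
  - 227.0.0.0/8 clear@8
  Q 240.18.188.71: descend 1111000000 ; hops seen [H2,H0] ; pick H0
  Q 240.86.22.34: descend 111100000 ; hops seen [H2,H0] ; pick H0
  + 192.0.0.0/2 (H6) depth=2
  - 240.52.0.0/16 clear@16
  Q 240.0.0.9: descend 1111000000 ; hops seen [H2,H6,H0] ; pick H0
  + 227.112.0.0/12 (H2) depth=12
  + 227.116.0.0/16 (H6) depth=16
  + 240.0.0.0/8 (H4) depth=8
  Q 227.119.21.244: descend 11100011011101 ; hops seen [H2,H6,H2,H1] ; pick H1
  + 227.116.154.0/24 (H7) depth=24
  Q 227.112.0.13: descend 1110001101110 ; hops seen [H2,H6,H2,H1] ; pick H1
  Q 227.116.64.123: descend 1110001101110100 ; hops seen [H2,H6,H2,H1,H6] ; pick H6
  Q 192.2.101.30: descend 11 ; hops seen [H2,H6] ; pick H6
  - 227.116.154.0/24 clear@24
  Q 240.0.50.86: descend 1111000000 ; hops seen [H2,H6,H4] ; pick H4
  + 227.116.154.139/32 (H2) depth=32
  Q 227.116.154.139: descend 11100011011101001001101010001011 ; hops seen [H2,H6,H2,H1,H6,H2] ; pick H2
  + 227.116.154.138/31 (H7) depth=31
  + 227.116.154.128/26 (H4) depth=26
  + 227.116.154.136/30 (H0) depth=30
  Q 192.14.64.201: descend 11 ; hops seen [H2,H6] ; pick H6
  + 0.0.0.0/0 (H6) depth=0
  - 0.0.0.0/0 clear@0
  - 192.0.0.0/2 clear@2
  Q 227.116.154.128: descend 1110001101110100100110101000 ; hops seen [H2,H1,H6,H4] ; pick H4
  + 227.116.154.139/32 (H7) depth=32
  + 0.0.0.0/0 (H0) depth=0
  Q 227.112.0.1: descend 1110001101110 ; hops seen [H0,H2,H1] ; pick H1

== LOOKUPS ==
["H0","H0","H0","H0","H2","H0","H0","H0","H1","H1","H6","H6","H4","H2","H6","H4","H1"]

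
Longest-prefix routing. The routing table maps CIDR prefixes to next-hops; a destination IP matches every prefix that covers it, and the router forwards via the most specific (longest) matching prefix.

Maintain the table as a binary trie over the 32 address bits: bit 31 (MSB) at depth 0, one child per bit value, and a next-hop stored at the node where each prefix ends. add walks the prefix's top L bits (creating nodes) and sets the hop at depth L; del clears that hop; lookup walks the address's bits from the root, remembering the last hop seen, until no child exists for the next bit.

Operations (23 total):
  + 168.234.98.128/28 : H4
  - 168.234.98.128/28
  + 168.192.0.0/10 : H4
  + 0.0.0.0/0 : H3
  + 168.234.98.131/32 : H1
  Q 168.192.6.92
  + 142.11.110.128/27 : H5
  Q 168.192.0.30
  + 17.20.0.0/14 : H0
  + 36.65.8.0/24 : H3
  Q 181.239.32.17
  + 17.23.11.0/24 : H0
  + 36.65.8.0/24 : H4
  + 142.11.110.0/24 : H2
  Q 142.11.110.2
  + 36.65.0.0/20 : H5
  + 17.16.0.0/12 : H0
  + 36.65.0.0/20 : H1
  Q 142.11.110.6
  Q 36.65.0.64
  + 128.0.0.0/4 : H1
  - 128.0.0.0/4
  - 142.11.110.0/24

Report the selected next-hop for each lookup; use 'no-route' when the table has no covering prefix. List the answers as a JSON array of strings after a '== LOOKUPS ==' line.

Trace:
  + 168.234.98.128/28 (H4) depth=28
  del 168.234.98.128/28 (clear depth 28)
  + 168.192.0.0/10 (H4) depth=10
  + 0.0.0.0/0 (H3) depth=0
  + 168.234.98.131/32 (H1) depth=32
  Q 168.192.6.92: descend 1010100011 ; hops seen [H3,H4] ; pick H4
  + 142.11.110.128/27 (H5) depth=27
  Q 168.192.0.30: descend 1010100011 ; hops seen [H3,H4] ; pick H4
  + 17.20.0.0/14 (H0) depth=14
  + 36.65.8.0/24 (H3) depth=24
  Q 181.239.32.17: descend 101 ; hops seen [H3] ; pick H3
  + 17.23.11.0/24 (H0) depth=24
  + 36.65.8.0/24 (H4) depth=24
  + 142.11.110.0/24 (H2) depth=24
  Q 142.11.110.2: descend 100011100000101101101110 ; hops seen [H3,H2] ; pick H2
  + 36.65.0.0/20 (H5) depth=20
  + 17.16.0.0/12 (H0) depth=12
  + 36.65.0.0/20 (H1) depth=20
  Q 142.11.110.6: descend 100011100000101101101110 ; hops seen [H3,H2] ; pick H2
  Q 36.65.0.64: descend 00100100010000010000 ; hops seen [H3,H1] ; pick H1
  + 128.0.0.0/4 (H1) depth=4
  del 128.0.0.0/4 (clear depth 4)
  del 142.11.110.0/24 (clear depth 24)

== LOOKUPS ==
["H4","H4","H3","H2","H2","H1"]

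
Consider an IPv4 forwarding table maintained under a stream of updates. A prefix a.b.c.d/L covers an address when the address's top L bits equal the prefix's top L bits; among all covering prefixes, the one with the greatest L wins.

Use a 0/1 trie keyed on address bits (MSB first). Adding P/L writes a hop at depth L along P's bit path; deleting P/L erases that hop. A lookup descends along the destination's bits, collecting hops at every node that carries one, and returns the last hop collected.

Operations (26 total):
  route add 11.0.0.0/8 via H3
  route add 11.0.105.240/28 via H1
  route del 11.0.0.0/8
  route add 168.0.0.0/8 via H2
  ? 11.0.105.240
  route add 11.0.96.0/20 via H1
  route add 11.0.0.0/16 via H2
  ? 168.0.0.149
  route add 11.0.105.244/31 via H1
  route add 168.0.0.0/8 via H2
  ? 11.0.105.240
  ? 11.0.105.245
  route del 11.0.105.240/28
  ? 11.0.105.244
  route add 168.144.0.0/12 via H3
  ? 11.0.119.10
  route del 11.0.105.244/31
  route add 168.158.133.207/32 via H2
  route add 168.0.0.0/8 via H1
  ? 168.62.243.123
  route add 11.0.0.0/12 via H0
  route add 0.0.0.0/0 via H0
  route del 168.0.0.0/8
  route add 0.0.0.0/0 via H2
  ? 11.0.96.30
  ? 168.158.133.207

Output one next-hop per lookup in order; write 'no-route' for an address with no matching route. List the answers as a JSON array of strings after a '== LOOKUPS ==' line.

Apply in order:
  + 11.0.0.0/8 (H3) depth=8
  + 11.0.105.240/28 (H1) depth=28
  del 11.0.0.0/8 (clear depth 8)
  + 168.0.0.0/8 (H2) depth=8
  lookup 11.0.105.240: bits 0000101100000000011010011111 walk d0:-→d1:-→d2:-→d3:-→d4:-→d5:-→d6:-→d7:-→d8:-→d9:-→d10:-→d11:-→d12:-→d13:-→d14:-→d15:-→d16:-→d17:-→d18:-→d19:-→d20:-→d21:-→d22:-→d23:-→d24:-→d25:-→d26:-→d27:-→d28:H1 -> H1
  + 11.0.96.0/20 (H1) depth=20
  + 11.0.0.0/16 (H2) depth=16
  lookup 168.0.0.149: bits 10101000 walk d0:-→d1:-→d2:-→d3:-→d4:-→d5:-→d6:-→d7:-→d8:H2 -> H2
  + 11.0.105.244/31 (H1) depth=31
  + 168.0.0.0/8 (H2) depth=8
  lookup 11.0.105.240: bits 00001011000000000110100111110 walk d0:-→d1:-→d2:-→d3:-→d4:-→d5:-→d6:-→d7:-→d8:-→d9:-→d10:-→d11:-→d12:-→d13:-→d14:-→d15:-→d16:H2→d17:-→d18:-→d19:-→d20:H1→d21:-→d22:-→d23:-→d24:-→d25:-→d26:-→d27:-→d28:H1→d29:- -> H1
  lookup 11.0.105.245: bits 0000101100000000011010011111010 walk d0:-→d1:-→d2:-→d3:-→d4:-→d5:-→d6:-→d7:-→d8:-→d9:-→d10:-→d11:-→d12:-→d13:-→d14:-→d15:-→d16:H2→d17:-→d18:-→d19:-→d20:H1→d21:-→d22:-→d23:-→d24:-→d25:-→d26:-→d27:-→d28:H1→d29:-→d30:-→d31:H1 -> H1
  del 11.0.105.240/28 (clear depth 28)
  lookup 11.0.105.244: bits 0000101100000000011010011111010 walk d0:-→d1:-→d2:-→d3:-→d4:-→d5:-→d6:-→d7:-→d8:-→d9:-→d10:-→d11:-→d12:-→d13:-→d14:-→d15:-→d16:H2→d17:-→d18:-→d19:-→d20:H1→d21:-→d22:-→d23:-→d24:-→d25:-→d26:-→d27:-→d28:-→d29:-→d30:-→d31:H1 -> H1
  + 168.144.0.0/12 (H3) depth=12
  lookup 11.0.119.10: bits 0000101100000000011 walk d0:-→d1:-→d2:-→d3:-→d4:-→d5:-→d6:-→d7:-→d8:-→d9:-→d10:-→d11:-→d12:-→d13:-→d14:-→d15:-→d16:H2→d17:-→d18:-→d19:- -> H2
  del 11.0.105.244/31 (clear depth 31)
  + 168.158.133.207/32 (H2) depth=32
  + 168.0.0.0/8 (H1) depth=8
  lookup 168.62.243.123: bits 10101000 walk d0:-→d1:-→d2:-→d3:-→d4:-→d5:-→d6:-→d7:-→d8:H1 -> H1
  + 11.0.0.0/12 (H0) depth=12
  + 0.0.0.0/0 (H0) depth=0
  del 168.0.0.0/8 (clear depth 8)
  + 0.0.0.0/0 (H2) depth=0
  lookup 11.0.96.30: bits 00001011000000000110 walk d0:H2→d1:-→d2:-→d3:-→d4:-→d5:-→d6:-→d7:-→d8:-→d9:-→d10:-→d11:-→d12:H0→d13:-→d14:-→d15:-→d16:H2→d17:-→d18:-→d19:-→d20:H1 -> H1
  lookup 168.158.133.207: bits 10101000100111101000010111001111 walk d0:H2→d1:-→d2:-→d3:-→d4:-→d5:-→d6:-→d7:-→d8:-→d9:-→d10:-→d11:-→d12:H3→d13:-→d14:-→d15:-→d16:-→d17:-→d18:-→d19:-→d20:-→d21:-→d22:-→d23:-→d24:-→d25:-→d26:-→d27:-→d28:-→d29:-→d30:-→d31:-→d32:H2 -> H2

== LOOKUPS ==
["H1","H2","H1","H1","H1","H2","H1","H1","H2"]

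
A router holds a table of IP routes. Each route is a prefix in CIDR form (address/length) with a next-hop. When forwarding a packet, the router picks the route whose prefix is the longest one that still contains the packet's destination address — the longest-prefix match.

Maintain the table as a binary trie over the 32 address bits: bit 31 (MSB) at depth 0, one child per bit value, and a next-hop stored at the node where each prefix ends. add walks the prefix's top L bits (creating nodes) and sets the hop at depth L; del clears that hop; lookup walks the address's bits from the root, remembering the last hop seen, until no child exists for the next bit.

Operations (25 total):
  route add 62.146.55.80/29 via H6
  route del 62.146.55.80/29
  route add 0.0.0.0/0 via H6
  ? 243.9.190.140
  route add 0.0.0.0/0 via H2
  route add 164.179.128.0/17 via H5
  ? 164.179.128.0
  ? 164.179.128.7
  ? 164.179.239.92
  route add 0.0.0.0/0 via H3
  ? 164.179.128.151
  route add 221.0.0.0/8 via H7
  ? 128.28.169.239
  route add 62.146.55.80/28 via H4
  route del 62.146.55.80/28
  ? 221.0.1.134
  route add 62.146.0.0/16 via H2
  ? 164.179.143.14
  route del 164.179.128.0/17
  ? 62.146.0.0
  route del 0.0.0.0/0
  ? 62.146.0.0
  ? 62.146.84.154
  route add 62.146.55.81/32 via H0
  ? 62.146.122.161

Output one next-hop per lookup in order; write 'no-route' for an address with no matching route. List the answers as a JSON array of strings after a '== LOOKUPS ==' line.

Apply in order:
  + 62.146.55.80/29 (H6) depth=29
  - 62.146.55.80/29 clear@29
  + 0.0.0.0/0 (H6) depth=0
  ? 243.9.190.140  path d0:H6  best=H6
  + 0.0.0.0/0 (H2) depth=0
  + 164.179.128.0/17 (H5) depth=17
  ? 164.179.128.0  path d0:H2→d1:-→d2:-→d3:-→d4:-→d5:-→d6:-→d7:-→d8:-→d9:-→d10:-→d11:-→d12:-→d13:-→d14:-→d15:-→d16:-→d17:H5  best=H5
  ? 164.179.128.7  path d0:H2→d1:-→d2:-→d3:-→d4:-→d5:-→d6:-→d7:-→d8:-→d9:-→d10:-→d11:-→d12:-→d13:-→d14:-→d15:-→d16:-→d17:H5  best=H5
  ? 164.179.239.92  path d0:H2→d1:-→d2:-→d3:-→d4:-→d5:-→d6:-→d7:-→d8:-→d9:-→d10:-→d11:-→d12:-→d13:-→d14:-→d15:-→d16:-→d17:H5  best=H5
  + 0.0.0.0/0 (H3) depth=0
  ? 164.179.128.151  path d0:H3→d1:-→d2:-→d3:-→d4:-→d5:-→d6:-→d7:-→d8:-→d9:-→d10:-→d11:-→d12:-→d13:-→d14:-→d15:-→d16:-→d17:H5  best=H5
  + 221.0.0.0/8 (H7) depth=8
  ? 128.28.169.239  path d0:H3→d1:-→d2:-  best=H3
  + 62.146.55.80/28 (H4) depth=28
  - 62.146.55.80/28 clear@28
  ? 221.0.1.134  path d0:H3→d1:-→d2:-→d3:-→d4:-→d5:-→d6:-→d7:-→d8:H7  best=H7
  + 62.146.0.0/16 (H2) depth=16
  ? 164.179.143.14  path d0:H3→d1:-→d2:-→d3:-→d4:-→d5:-→d6:-→d7:-→d8:-→d9:-→d10:-→d11:-→d12:-→d13:-→d14:-→d15:-→d16:-→d17:H5  best=H5
  - 164.179.128.0/17 clear@17
  ? 62.146.0.0  path d0:H3→d1:-→d2:-→d3:-→d4:-→d5:-→d6:-→d7:-→d8:-→d9:-→d10:-→d11:-→d12:-→d13:-→d14:-→d15:-→d16:H2→d17:-→d18:-  best=H2
  - 0.0.0.0/0 clear@0
  ? 62.146.0.0  path d0:-→d1:-→d2:-→d3:-→d4:-→d5:-→d6:-→d7:-→d8:-→d9:-→d10:-→d11:-→d12:-→d13:-→d14:-→d15:-→d16:H2→d17:-→d18:-  best=H2
  ? 62.146.84.154  path d0:-→d1:-→d2:-→d3:-→d4:-→d5:-→d6:-→d7:-→d8:-→d9:-→d10:-→d11:-→d12:-→d13:-→d14:-→d15:-→d16:H2→d17:-  best=H2
  + 62.146.55.81/32 (H0) depth=32
  ? 62.146.122.161  path d0:-→d1:-→d2:-→d3:-→d4:-→d5:-→d6:-→d7:-→d8:-→d9:-→d10:-→d11:-→d12:-→d13:-→d14:-→d15:-→d16:H2→d17:-  best=H2

== LOOKUPS ==
["H6","H5","H5","H5","H5","H3","H7","H5","H2","H2","H2","H2"]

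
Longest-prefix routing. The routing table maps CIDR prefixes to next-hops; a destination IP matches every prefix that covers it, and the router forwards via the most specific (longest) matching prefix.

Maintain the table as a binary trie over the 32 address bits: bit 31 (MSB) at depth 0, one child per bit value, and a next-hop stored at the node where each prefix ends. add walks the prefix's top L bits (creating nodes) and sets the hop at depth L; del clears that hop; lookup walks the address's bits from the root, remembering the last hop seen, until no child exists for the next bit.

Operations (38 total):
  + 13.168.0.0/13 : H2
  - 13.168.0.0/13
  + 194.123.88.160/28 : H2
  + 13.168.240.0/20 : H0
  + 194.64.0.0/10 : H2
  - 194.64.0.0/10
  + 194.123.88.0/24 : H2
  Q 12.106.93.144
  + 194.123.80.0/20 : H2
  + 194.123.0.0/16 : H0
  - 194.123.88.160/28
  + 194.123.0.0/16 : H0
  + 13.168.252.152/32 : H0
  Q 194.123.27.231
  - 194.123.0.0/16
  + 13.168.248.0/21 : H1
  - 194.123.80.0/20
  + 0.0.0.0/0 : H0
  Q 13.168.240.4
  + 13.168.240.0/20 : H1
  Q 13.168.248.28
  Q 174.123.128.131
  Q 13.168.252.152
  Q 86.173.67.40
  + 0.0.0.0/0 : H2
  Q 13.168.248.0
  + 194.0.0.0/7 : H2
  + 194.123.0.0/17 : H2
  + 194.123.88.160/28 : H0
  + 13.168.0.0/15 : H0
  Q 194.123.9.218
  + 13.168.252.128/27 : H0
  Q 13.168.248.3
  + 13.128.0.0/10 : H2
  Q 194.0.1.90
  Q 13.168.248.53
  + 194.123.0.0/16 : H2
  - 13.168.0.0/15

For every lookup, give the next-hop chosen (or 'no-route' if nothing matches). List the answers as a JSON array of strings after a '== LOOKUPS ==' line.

Trace:
  add 13.168.0.0/13 -> H2 at depth 13
  del 13.168.0.0/13 (clear depth 13)
  add 194.123.88.160/28 -> H2 at depth 28
  add 13.168.240.0/20 -> H0 at depth 20
  add 194.64.0.0/10 -> H2 at depth 10
  del 194.64.0.0/10 (clear depth 10)
  add 194.123.88.0/24 -> H2 at depth 24
  ? 12.106.93.144  path d0:-→d1:-→d2:-→d3:-→d4:-→d5:-→d6:-→d7:-  best=no-route
  add 194.123.80.0/20 -> H2 at depth 20
  add 194.123.0.0/16 -> H0 at depth 16
  del 194.123.88.160/28 (clear depth 28)
  add 194.123.0.0/16 -> H0 at depth 16
  add 13.168.252.152/32 -> H0 at depth 32
  ? 194.123.27.231  path d0:-→d1:-→d2:-→d3:-→d4:-→d5:-→d6:-→d7:-→d8:-→d9:-→d10:-→d11:-→d12:-→d13:-→d14:-→d15:-→d16:H0→d17:-  best=H0
  del 194.123.0.0/16 (clear depth 16)
  add 13.168.248.0/21 -> H1 at depth 21
  del 194.123.80.0/20 (clear depth 20)
  add 0.0.0.0/0 -> H0 at depth 0
  ? 13.168.240.4  path d0:H0→d1:-→d2:-→d3:-→d4:-→d5:-→d6:-→d7:-→d8:-→d9:-→d10:-→d11:-→d12:-→d13:-→d14:-→d15:-→d16:-→d17:-→d18:-→d19:-→d20:H0  best=H0
  add 13.168.240.0/20 -> H1 at depth 20
  ? 13.168.248.28  path d0:H0→d1:-→d2:-→d3:-→d4:-→d5:-→d6:-→d7:-→d8:-→d9:-→d10:-→d11:-→d12:-→d13:-→d14:-→d15:-→d16:-→d17:-→d18:-→d19:-→d20:H1→d21:H1  best=H1
  ? 174.123.128.131  path d0:H0→d1:-  best=H0
  ? 13.168.252.152  path d0:H0→d1:-→d2:-→d3:-→d4:-→d5:-→d6:-→d7:-→d8:-→d9:-→d10:-→d11:-→d12:-→d13:-→d14:-→d15:-→d16:-→d17:-→d18:-→d19:-→d20:H1→d21:H1→d22:-→d23:-→d24:-→d25:-→d26:-→d27:-→d28:-→d29:-→d30:-→d31:-→d32:H0  best=H0
  ? 86.173.67.40  path d0:H0→d1:-  best=H0
  add 0.0.0.0/0 -> H2 at depth 0
  ? 13.168.248.0  path d0:H2→d1:-→d2:-→d3:-→d4:-→d5:-→d6:-→d7:-→d8:-→d9:-→d10:-→d11:-→d12:-→d13:-→d14:-→d15:-→d16:-→d17:-→d18:-→d19:-→d20:H1→d21:H1  best=H1
  add 194.0.0.0/7 -> H2 at depth 7
  add 194.123.0.0/17 -> H2 at depth 17
  add 194.123.88.160/28 -> H0 at depth 28
  add 13.168.0.0/15 -> H0 at depth 15
  ? 194.123.9.218  path d0:H2→d1:-→d2:-→d3:-→d4:-→d5:-→d6:-→d7:H2→d8:-→d9:-→d10:-→d11:-→d12:-→d13:-→d14:-→d15:-→d16:-→d17:H2  best=H2
  add 13.168.252.128/27 -> H0 at depth 27
  ? 13.168.248.3  path d0:H2→d1:-→d2:-→d3:-→d4:-→d5:-→d6:-→d7:-→d8:-→d9:-→d10:-→d11:-→d12:-→d13:-→d14:-→d15:H0→d16:-→d17:-→d18:-→d19:-→d20:H1→d21:H1  best=H1
  add 13.128.0.0/10 -> H2 at depth 10
  ? 194.0.1.90  path d0:H2→d1:-→d2:-→d3:-→d4:-→d5:-→d6:-→d7:H2→d8:-→d9:-  best=H2
  ? 13.168.248.53  path d0:H2→d1:-→d2:-→d3:-→d4:-→d5:-→d6:-→d7:-→d8:-→d9:-→d10:H2→d11:-→d12:-→d13:-→d14:-→d15:H0→d16:-→d17:-→d18:-→d19:-→d20:H1→d21:H1  best=H1
  add 194.123.0.0/16 -> H2 at depth 16
  del 13.168.0.0/15 (clear depth 15)

== LOOKUPS ==
["no-route","H0","H0","H1","H0","H0","H0","H1","H2","H1","H2","H1"]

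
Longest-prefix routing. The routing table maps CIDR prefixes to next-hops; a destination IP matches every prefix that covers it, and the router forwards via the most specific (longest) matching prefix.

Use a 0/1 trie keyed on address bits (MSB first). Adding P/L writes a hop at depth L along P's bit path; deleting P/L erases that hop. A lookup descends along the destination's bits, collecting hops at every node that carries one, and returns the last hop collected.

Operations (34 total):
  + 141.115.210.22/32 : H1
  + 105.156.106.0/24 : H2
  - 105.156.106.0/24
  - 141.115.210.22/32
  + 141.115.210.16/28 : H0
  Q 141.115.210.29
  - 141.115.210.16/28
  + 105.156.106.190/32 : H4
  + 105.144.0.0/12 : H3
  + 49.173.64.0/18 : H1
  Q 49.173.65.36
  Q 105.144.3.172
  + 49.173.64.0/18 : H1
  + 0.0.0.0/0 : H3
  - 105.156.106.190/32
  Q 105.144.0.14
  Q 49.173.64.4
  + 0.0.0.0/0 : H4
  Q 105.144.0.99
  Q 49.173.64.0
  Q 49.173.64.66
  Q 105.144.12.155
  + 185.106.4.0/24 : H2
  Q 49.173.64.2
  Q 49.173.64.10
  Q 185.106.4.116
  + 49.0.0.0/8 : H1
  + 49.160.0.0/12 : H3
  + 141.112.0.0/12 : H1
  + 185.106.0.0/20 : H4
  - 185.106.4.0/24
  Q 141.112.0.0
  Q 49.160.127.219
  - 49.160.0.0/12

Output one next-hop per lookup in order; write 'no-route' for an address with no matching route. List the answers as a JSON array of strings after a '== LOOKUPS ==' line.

Process each operation:
  + 141.115.210.22/32 (H1) depth=32
  + 105.156.106.0/24 (H2) depth=24
  - 105.156.106.0/24 clear@24
  - 141.115.210.22/32 clear@32
  + 141.115.210.16/28 (H0) depth=28
  ? 141.115.210.29  path d0:-→d1:-→d2:-→d3:-→d4:-→d5:-→d6:-→d7:-→d8:-→d9:-→d10:-→d11:-→d12:-→d13:-→d14:-→d15:-→d16:-→d17:-→d18:-→d19:-→d20:-→d21:-→d22:-→d23:-→d24:-→d25:-→d26:-→d27:-→d28:H0  best=H0
  - 141.115.210.16/28 clear@28
  + 105.156.106.190/32 (H4) depth=32
  + 105.144.0.0/12 (H3) depth=12
  + 49.173.64.0/18 (H1) depth=18
  ? 49.173.65.36  path d0:-→d1:-→d2:-→d3:-→d4:-→d5:-→d6:-→d7:-→d8:-→d9:-→d10:-→d11:-→d12:-→d13:-→d14:-→d15:-→d16:-→d17:-→d18:H1  best=H1
  ? 105.144.3.172  path d0:-→d1:-→d2:-→d3:-→d4:-→d5:-→d6:-→d7:-→d8:-→d9:-→d10:-→d11:-→d12:H3  best=H3
  + 49.173.64.0/18 (H1) depth=18
  + 0.0.0.0/0 (H3) depth=0
  - 105.156.106.190/32 clear@32
  ? 105.144.0.14  path d0:H3→d1:-→d2:-→d3:-→d4:-→d5:-→d6:-→d7:-→d8:-→d9:-→d10:-→d11:-→d12:H3  best=H3
  ? 49.173.64.4  path d0:H3→d1:-→d2:-→d3:-→d4:-→d5:-→d6:-→d7:-→d8:-→d9:-→d10:-→d11:-→d12:-→d13:-→d14:-→d15:-→d16:-→d17:-→d18:H1  best=H1
  + 0.0.0.0/0 (H4) depth=0
  ? 105.144.0.99  path d0:H4→d1:-→d2:-→d3:-→d4:-→d5:-→d6:-→d7:-→d8:-→d9:-→d10:-→d11:-→d12:H3  best=H3
  ? 49.173.64.0  path d0:H4→d1:-→d2:-→d3:-→d4:-→d5:-→d6:-→d7:-→d8:-→d9:-→d10:-→d11:-→d12:-→d13:-→d14:-→d15:-→d16:-→d17:-→d18:H1  best=H1
  ? 49.173.64.66  path d0:H4→d1:-→d2:-→d3:-→d4:-→d5:-→d6:-→d7:-→d8:-→d9:-→d10:-→d11:-→d12:-→d13:-→d14:-→d15:-→d16:-→d17:-→d18:H1  best=H1
  ? 105.144.12.155  path d0:H4→d1:-→d2:-→d3:-→d4:-→d5:-→d6:-→d7:-→d8:-→d9:-→d10:-→d11:-→d12:H3  best=H3
  + 185.106.4.0/24 (H2) depth=24
  ? 49.173.64.2  path d0:H4→d1:-→d2:-→d3:-→d4:-→d5:-→d6:-→d7:-→d8:-→d9:-→d10:-→d11:-→d12:-→d13:-→d14:-→d15:-→d16:-→d17:-→d18:H1  best=H1
  ? 49.173.64.10  path d0:H4→d1:-→d2:-→d3:-→d4:-→d5:-→d6:-→d7:-→d8:-→d9:-→d10:-→d11:-→d12:-→d13:-→d14:-→d15:-→d16:-→d17:-→d18:H1  best=H1
  ? 185.106.4.116  path d0:H4→d1:-→d2:-→d3:-→d4:-→d5:-→d6:-→d7:-→d8:-→d9:-→d10:-→d11:-→d12:-→d13:-→d14:-→d15:-→d16:-→d17:-→d18:-→d19:-→d20:-→d21:-→d22:-→d23:-→d24:H2  best=H2
  + 49.0.0.0/8 (H1) depth=8
  + 49.160.0.0/12 (H3) depth=12
  + 141.112.0.0/12 (H1) depth=12
  + 185.106.0.0/20 (H4) depth=20
  - 185.106.4.0/24 clear@24
  ? 141.112.0.0  path d0:H4→d1:-→d2:-→d3:-→d4:-→d5:-→d6:-→d7:-→d8:-→d9:-→d10:-→d11:-→d12:H1→d13:-→d14:-  best=H1
  ? 49.160.127.219  path d0:H4→d1:-→d2:-→d3:-→d4:-→d5:-→d6:-→d7:-→d8:H1→d9:-→d10:-→d11:-→d12:H3  best=H3
  - 49.160.0.0/12 clear@12

== LOOKUPS ==
["H0","H1","H3","H3","H1","H3","H1","H1","H3","H1","H1","H2","H1","H3"]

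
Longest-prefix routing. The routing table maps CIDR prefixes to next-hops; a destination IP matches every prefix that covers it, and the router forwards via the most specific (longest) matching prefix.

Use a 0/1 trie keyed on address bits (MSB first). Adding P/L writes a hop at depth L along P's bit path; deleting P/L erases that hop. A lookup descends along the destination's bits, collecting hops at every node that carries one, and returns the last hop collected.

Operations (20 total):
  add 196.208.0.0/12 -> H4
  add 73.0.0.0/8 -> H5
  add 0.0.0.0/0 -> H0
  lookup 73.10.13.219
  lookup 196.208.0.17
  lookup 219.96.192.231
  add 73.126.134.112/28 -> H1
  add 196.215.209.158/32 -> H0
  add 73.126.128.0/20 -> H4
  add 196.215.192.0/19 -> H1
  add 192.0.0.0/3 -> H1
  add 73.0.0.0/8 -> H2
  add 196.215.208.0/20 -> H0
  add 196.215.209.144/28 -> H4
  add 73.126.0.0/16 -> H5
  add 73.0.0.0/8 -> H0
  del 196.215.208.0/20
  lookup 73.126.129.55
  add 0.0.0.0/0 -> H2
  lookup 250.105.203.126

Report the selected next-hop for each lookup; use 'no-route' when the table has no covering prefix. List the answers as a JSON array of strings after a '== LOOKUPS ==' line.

Trace:
  + 196.208.0.0/12 (H4) depth=12
  + 73.0.0.0/8 (H5) depth=8
  + 0.0.0.0/0 (H0) depth=0
  lookup 73.10.13.219: bits 01001001 walk d0:H0→d1:-→d2:-→d3:-→d4:-→d5:-→d6:-→d7:-→d8:H5 -> H5
  lookup 196.208.0.17: bits 110001001101 walk d0:H0→d1:-→d2:-→d3:-→d4:-→d5:-→d6:-→d7:-→d8:-→d9:-→d10:-→d11:-→d12:H4 -> H4
  lookup 219.96.192.231: bits 110 walk d0:H0→d1:-→d2:-→d3:- -> H0
  + 73.126.134.112/28 (H1) depth=28
  + 196.215.209.158/32 (H0) depth=32
  + 73.126.128.0/20 (H4) depth=20
  + 196.215.192.0/19 (H1) depth=19
  + 192.0.0.0/3 (H1) depth=3
  + 73.0.0.0/8 (H2) depth=8
  + 196.215.208.0/20 (H0) depth=20
  + 196.215.209.144/28 (H4) depth=28
  + 73.126.0.0/16 (H5) depth=16
  + 73.0.0.0/8 (H0) depth=8
  - 196.215.208.0/20 clear@20
  lookup 73.126.129.55: bits 010010010111111010000 walk d0:H0→d1:-→d2:-→d3:-→d4:-→d5:-→d6:-→d7:-→d8:H0→d9:-→d10:-→d11:-→d12:-→d13:-→d14:-→d15:-→d16:H5→d17:-→d18:-→d19:-→d20:H4→d21:- -> H4
  + 0.0.0.0/0 (H2) depth=0
  lookup 250.105.203.126: bits 11 walk d0:H2→d1:-→d2:- -> H2

== LOOKUPS ==
["H5","H4","H0","H4","H2"]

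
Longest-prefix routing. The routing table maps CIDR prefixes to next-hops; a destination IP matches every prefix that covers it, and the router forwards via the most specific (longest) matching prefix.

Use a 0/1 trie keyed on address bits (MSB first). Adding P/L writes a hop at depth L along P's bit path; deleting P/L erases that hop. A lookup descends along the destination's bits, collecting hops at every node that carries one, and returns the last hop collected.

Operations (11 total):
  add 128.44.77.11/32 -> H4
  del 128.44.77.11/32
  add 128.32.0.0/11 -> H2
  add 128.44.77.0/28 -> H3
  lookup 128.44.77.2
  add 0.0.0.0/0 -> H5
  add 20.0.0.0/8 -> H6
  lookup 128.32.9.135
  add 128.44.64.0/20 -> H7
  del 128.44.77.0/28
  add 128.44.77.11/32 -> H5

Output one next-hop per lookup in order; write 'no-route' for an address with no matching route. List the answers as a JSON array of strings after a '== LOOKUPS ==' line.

Process each operation:
  + 128.44.77.11/32 (H4) depth=32
  - 128.44.77.11/32 clear@32
  + 128.32.0.0/11 (H2) depth=11
  + 128.44.77.0/28 (H3) depth=28
  lookup 128.44.77.2: bits 1000000000101100010011010000 walk d0:-→d1:-→d2:-→d3:-→d4:-→d5:-→d6:-→d7:-→d8:-→d9:-→d10:-→d11:H2→d12:-→d13:-→d14:-→d15:-→d16:-→d17:-→d18:-→d19:-→d20:-→d21:-→d22:-→d23:-→d24:-→d25:-→d26:-→d27:-→d28:H3 -> H3
  + 0.0.0.0/0 (H5) depth=0
  + 20.0.0.0/8 (H6) depth=8
  lookup 128.32.9.135: bits 100000000010 walk d0:H5→d1:-→d2:-→d3:-→d4:-→d5:-→d6:-→d7:-→d8:-→d9:-→d10:-→d11:H2→d12:- -> H2
  + 128.44.64.0/20 (H7) depth=20
  - 128.44.77.0/28 clear@28
  + 128.44.77.11/32 (H5) depth=32

== LOOKUPS ==
["H3","H2"]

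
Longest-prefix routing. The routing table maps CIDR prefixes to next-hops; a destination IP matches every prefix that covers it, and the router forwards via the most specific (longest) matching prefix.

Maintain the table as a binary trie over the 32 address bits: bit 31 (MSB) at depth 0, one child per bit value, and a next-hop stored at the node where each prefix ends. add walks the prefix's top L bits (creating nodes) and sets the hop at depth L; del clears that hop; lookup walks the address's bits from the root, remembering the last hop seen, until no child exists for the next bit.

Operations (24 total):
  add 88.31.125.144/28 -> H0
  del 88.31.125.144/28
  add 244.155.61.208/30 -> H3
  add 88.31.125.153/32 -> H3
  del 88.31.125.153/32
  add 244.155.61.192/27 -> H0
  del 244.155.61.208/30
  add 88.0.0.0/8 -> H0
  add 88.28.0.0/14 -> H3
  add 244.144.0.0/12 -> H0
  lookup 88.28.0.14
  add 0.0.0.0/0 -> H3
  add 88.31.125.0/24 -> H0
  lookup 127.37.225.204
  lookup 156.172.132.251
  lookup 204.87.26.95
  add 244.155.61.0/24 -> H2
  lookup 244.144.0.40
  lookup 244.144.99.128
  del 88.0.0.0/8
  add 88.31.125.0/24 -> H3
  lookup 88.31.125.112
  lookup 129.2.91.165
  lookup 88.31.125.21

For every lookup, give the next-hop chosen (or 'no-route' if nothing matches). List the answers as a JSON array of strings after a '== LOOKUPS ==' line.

Trace:
  add 88.31.125.144/28 -> H0 at depth 28
  del 88.31.125.144/28 (clear depth 28)
  add 244.155.61.208/30 -> H3 at depth 30
  add 88.31.125.153/32 -> H3 at depth 32
  del 88.31.125.153/32 (clear depth 32)
  add 244.155.61.192/27 -> H0 at depth 27
  del 244.155.61.208/30 (clear depth 30)
  add 88.0.0.0/8 -> H0 at depth 8
  add 88.28.0.0/14 -> H3 at depth 14
  add 244.144.0.0/12 -> H0 at depth 12
  lookup 88.28.0.14: bits 01011000000111 walk d0:-→d1:-→d2:-→d3:-→d4:-→d5:-→d6:-→d7:-→d8:H0→d9:-→d10:-→d11:-→d12:-→d13:-→d14:H3 -> H3
  add 0.0.0.0/0 -> H3 at depth 0
  add 88.31.125.0/24 -> H0 at depth 24
  lookup 127.37.225.204: bits 01 walk d0:H3→d1:-→d2:- -> H3
  lookup 156.172.132.251: bits 1 walk d0:H3→d1:- -> H3
  lookup 204.87.26.95: bits 11 walk d0:H3→d1:-→d2:- -> H3
  add 244.155.61.0/24 -> H2 at depth 24
  lookup 244.144.0.40: bits 111101001001 walk d0:H3→d1:-→d2:-→d3:-→d4:-→d5:-→d6:-→d7:-→d8:-→d9:-→d10:-→d11:-→d12:H0 -> H0
  lookup 244.144.99.128: bits 111101001001 walk d0:H3→d1:-→d2:-→d3:-→d4:-→d5:-→d6:-→d7:-→d8:-→d9:-→d10:-→d11:-→d12:H0 -> H0
  del 88.0.0.0/8 (clear depth 8)
  add 88.31.125.0/24 -> H3 at depth 24
  lookup 88.31.125.112: bits 010110000001111101111101 walk d0:H3→d1:-→d2:-→d3:-→d4:-→d5:-→d6:-→d7:-→d8:-→d9:-→d10:-→d11:-→d12:-→d13:-→d14:H3→d15:-→d16:-→d17:-→d18:-→d19:-→d20:-→d21:-→d22:-→d23:-→d24:H3 -> H3
  lookup 129.2.91.165: bits 1 walk d0:H3→d1:- -> H3
  lookup 88.31.125.21: bits 010110000001111101111101 walk d0:H3→d1:-→d2:-→d3:-→d4:-→d5:-→d6:-→d7:-→d8:-→d9:-→d10:-→d11:-→d12:-→d13:-→d14:H3→d15:-→d16:-→d17:-→d18:-→d19:-→d20:-→d21:-→d22:-→d23:-→d24:H3 -> H3

== LOOKUPS ==
["H3","H3","H3","H3","H0","H0","H3","H3","H3"]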